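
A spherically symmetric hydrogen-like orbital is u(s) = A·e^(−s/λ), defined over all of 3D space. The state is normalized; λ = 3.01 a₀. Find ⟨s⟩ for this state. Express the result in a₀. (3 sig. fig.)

⟨s⟩ = ∫ s |u|² 4πs² ds over the full domain.
Since the A² factors cancel between numerator and denominator, ⟨s⟩ = 3·λ/2.
With λ = 3.01, ⟨s⟩ = 4.515.

⟨s⟩ ≈ 4.52 a₀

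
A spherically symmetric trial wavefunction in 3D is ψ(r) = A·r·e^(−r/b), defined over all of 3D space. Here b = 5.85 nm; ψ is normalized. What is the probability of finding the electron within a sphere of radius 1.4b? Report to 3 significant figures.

Integrate the radial probability density 4πr²|ψ|² over r ≤ 1.4b.
A² is fixed by ∫₀^∞ 4πr²|ψ|² dr = 1, i.e. A² = (3·π·b^5)^(−1).
In terms of u = r/b (A², 4π and the length scale all cancel between numerator and denominator), P = [∫_{0}^{1.4} u^4·e^(-2·u) du] / [∫_{0}^{∞} u^4·e^(-2·u) du].
Using ∫ u^4·e^(-2·u) du = -(u^4/2 + u^3 + 3·u^2/2 + 3·u/2 + 3/4)·e^(-2·u), the numerator is ≈ 0.11424 and the denominator is 3/4.
Taking the ratio yields P = 0.1523.

P ≈ 0.152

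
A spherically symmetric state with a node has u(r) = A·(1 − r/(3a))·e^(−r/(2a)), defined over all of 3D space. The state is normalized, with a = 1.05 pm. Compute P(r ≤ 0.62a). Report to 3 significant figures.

With dV = 4πr²dr, the probability is ∫|u|² dV over r ≤ 0.62a.
The full normalization integral is A²·[8·π·a^3/3] = 1, fixing A².
Let t = r/a; then A², 4π and the length scale all cancel, so P = ∫_{0}^{0.62} t^2·(1 - t/3)^2·e^(-t) dt ÷ ∫_{0}^{∞} t^2·(1 - t/3)^2·e^(-t) dt.
Using ∫ t^2·(1 - t/3)^2·e^(-t) dt = (-t^4 + 2·t^3 - 3·t^2 - 6·t - 6)·e^(-t)/9, the numerator is ≈ 0.036417 and the denominator is 2/3.
The region integral divided by the full integral gives P = 0.05462.

P ≈ 0.0546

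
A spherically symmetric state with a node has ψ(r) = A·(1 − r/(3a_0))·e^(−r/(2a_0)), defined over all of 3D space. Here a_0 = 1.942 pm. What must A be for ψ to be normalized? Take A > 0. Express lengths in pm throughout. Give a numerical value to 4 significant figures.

Normalization requires ∫|ψ|² 4πr² dr = 1, integrated from 0 to ∞.
The angular integral contributes 4π, leaving ∫₀^∞ r²|ψ|² dr.
With ψ = A·(1 − r/(3a_0))·e^(−r/(2a_0)), the integral evaluates to A²·[8·π·a_0^3/3].
Hence A² = 1/[8·π·a_0^3/3].
Substituting a_0 = 1.942 gives A² = 0.016298, so A = 0.12766.

A ≈ 0.1277 pm^(-3/2)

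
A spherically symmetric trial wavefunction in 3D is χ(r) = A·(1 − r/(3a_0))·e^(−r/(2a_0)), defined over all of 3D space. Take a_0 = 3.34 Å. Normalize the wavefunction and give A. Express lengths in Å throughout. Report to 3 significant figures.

The normalization condition is ∫|χ|² 4πr² dr = 1 from 0 to ∞.
In 3D with spherical symmetry the volume element is 4πr² dr.
Carrying out the integral gives A² · 8·π·a_0^3/3.
So A² = (8·π·a_0^3/3)^(−1).
Substituting a_0 = 3.34 gives A² = 0.003204, so A = 0.05660.

A ≈ 0.0566 Å^(-3/2)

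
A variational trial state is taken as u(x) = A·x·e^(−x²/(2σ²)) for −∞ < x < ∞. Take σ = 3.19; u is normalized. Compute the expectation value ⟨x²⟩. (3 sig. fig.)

⟨x^2⟩ ≈ 15.3

By definition ⟨x²⟩ = ∫ x^2 |u(x)|² dx.
With ∫_{−∞}^{∞} x^(2m) e^(−αx²) dx = (2m−1)!!·√π / (2^m α^(m+1/2)), evaluating both integrals, ⟨x²⟩ = 3·σ^2/2.
Putting σ = 3.19 gives 15.26.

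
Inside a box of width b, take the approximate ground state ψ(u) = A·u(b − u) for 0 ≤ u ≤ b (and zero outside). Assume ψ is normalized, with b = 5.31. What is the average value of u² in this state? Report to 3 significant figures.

⟨u²⟩ = ∫ u^2 |ψ|² du over the full domain.
Expanding the polynomial and integrating term by term, the ratio of the moment integral to the normalization integral gives ⟨u²⟩ = 2·b^2/7.
With b = 5.31, ⟨u^2⟩ = 8.056.

⟨u^2⟩ ≈ 8.06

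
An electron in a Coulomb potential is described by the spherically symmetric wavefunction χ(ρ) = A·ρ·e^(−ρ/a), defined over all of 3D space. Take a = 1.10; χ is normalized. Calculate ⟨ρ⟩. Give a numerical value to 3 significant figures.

⟨ρ⟩ ≈ 2.75

The expectation value is the |χ|²-weighted average of ρ: ∫ ρ|χ|² 4πρ² dρ.
Using ∫₀^∞ ρⁿ e^(−αρ) dρ = n!/αⁿ⁺¹, the ratio of the moment integral to the normalization integral gives ⟨ρ⟩ = 5·a/2.
Putting a = 1.10 gives 2.750.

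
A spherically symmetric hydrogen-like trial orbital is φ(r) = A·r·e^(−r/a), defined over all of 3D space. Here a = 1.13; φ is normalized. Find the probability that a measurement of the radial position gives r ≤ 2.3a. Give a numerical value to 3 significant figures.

Integrate the radial probability density 4πr²|φ|² over r ≤ 2.3a.
A² is fixed by ∫₀^∞ 4πr²|φ|² dr = 1, i.e. A² = (3·π·a^5)^(−1).
Substituting u = r/a, A², 4π and the length scale all cancel in the ratio: P = ∫_{0}^{2.3} u^4·e^(-2·u) du / ∫_{0}^{∞} u^4·e^(-2·u) du.
Using ∫ u^4·e^(-2·u) du = -(u^4/2 + u^3 + 3·u^2/2 + 3·u/2 + 3/4)·e^(-2·u), the numerator is ≈ 0.36507 and the denominator is 3/4.
The region integral divided by the full integral gives P = 0.4868.

P ≈ 0.487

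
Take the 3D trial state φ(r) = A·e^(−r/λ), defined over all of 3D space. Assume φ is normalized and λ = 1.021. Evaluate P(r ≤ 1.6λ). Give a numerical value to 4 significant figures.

Integrate the radial probability density 4πr²|φ|² over r ≤ 1.6λ.
The full normalization integral is A²·[π·λ^3] = 1, fixing A².
Substituting u = r/λ, A², 4π and the length scale all cancel in the ratio: P = ∫_{0}^{1.6} u^2·e^(-2·u) du / ∫_{0}^{∞} u^2·e^(-2·u) du.
With ∫ u^2·e^(-2·u) du = -(2·u^2 + 2·u + 1)·e^(-2·u)/4 + C, the region integral is 1/4 - 233·e^(-16/5)/100 and the full one is 1/4.
Taking the ratio yields P = 0.62010.

P ≈ 0.6201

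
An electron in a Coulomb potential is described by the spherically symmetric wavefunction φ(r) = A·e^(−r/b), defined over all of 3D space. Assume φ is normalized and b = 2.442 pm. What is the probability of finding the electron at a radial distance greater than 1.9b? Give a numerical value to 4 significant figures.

With dV = 4πr²dr, the probability is ∫|φ|² dV over r > 1.9b.
Normalization gives A² = 1/(π·b^3).
Let u = r/b; then A², 4π and the length scale all cancel, so P = ∫_{1.9}^{∞} u^2·e^(-2·u) du ÷ ∫_{0}^{∞} u^2·e^(-2·u) du.
Using ∫ u^2·e^(-2·u) du = -(2·u^2 + 2·u + 1)·e^(-2·u)/4, the numerator is 601·e^(-19/5)/200 and the denominator is 1/4.
The region integral divided by the full integral gives P = 0.26890.

P ≈ 0.2689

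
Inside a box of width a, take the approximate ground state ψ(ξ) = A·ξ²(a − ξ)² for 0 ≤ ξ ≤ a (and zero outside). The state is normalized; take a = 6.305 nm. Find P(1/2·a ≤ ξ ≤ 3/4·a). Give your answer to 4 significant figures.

P = ∫_{1/2·a}^{3/4·a} |ψ(ξ)|² dξ.
Since A² = 1/(a^9/630), this is the region integral divided by the full normalization integral.
Let u = ξ/a; then A² and the length scale cancel, so P = ∫_{1/2}^{3/4} u^4·(1 - u)^4 du ÷ ∫_{0}^{1} u^4·(1 - u)^4 du.
With ∫ u^4·(1 - u)^4 du = u^5·(70·u^4 - 315·u^3 + 540·u^2 - 420·u + 126)/630 + C, the region integral is ≈ 0.000715988 and the full one is 1/630.
This works out to P = 0.45107.

P ≈ 0.4511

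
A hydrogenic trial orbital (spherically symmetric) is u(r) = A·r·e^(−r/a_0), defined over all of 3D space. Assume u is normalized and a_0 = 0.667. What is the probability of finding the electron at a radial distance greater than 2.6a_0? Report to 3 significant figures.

P ≈ 0.406

With dV = 4πr²dr, the probability is ∫|u|² dV over r > 2.6a_0.
A² is fixed by ∫₀^∞ 4πr²|u|² dr = 1, i.e. A² = (3·π·a_0^5)^(−1).
Let t = r/a_0; then A², 4π and the length scale all cancel, so P = ∫_{2.6}^{∞} t^4·e^(-2·t) dt ÷ ∫_{0}^{∞} t^4·e^(-2·t) dt.
Using ∫ t^4·e^(-2·t) dt = -(t^4/2 + t^3 + 3·t^2/2 + 3·t/2 + 3/4)·e^(-2·t), the numerator is ≈ 0.30460 and the denominator is 3/4.
The region integral divided by the full integral gives P = 0.4061.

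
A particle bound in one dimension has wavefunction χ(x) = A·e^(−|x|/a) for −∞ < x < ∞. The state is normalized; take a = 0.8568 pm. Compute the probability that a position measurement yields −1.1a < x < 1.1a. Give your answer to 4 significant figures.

P = ∫_{−1.1a}^{1.1a} |χ(x)|² dx.
With A² fixed by ∫|χ|² = 1, i.e. A² = (a)^(−1), substitute and integrate.
By symmetry take twice the x ≥ 0 contribution in numerator and denominator; the 2's cancel. Substituting u = x/a, A² and the length scale cancel in the ratio: P = ∫_{0}^{1.1} e^(-2·u) du / ∫_{0}^{∞} e^(-2·u) du.
Using ∫ e^(-2·u) du = -e^(-2·u)/2, the numerator is 1/2 - e^(-11/5)/2 and the denominator is 1/2.
This works out to P = 0.88920.

P ≈ 0.8892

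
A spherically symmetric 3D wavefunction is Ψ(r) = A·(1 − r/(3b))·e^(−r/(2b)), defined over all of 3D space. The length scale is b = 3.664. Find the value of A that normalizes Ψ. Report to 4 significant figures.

The normalization condition is ∫|Ψ|² 4πr² dr = 1 from 0 to ∞.
In 3D with spherical symmetry the volume element is 4πr² dr.
Using ∫₀^∞ rⁿ e^(−αr) dr = n!/αⁿ⁺¹, ∫|Ψ|² 4πr² dr = A²·(8·π·b^3/3).
Plugging in b = 3.664 yields A = 0.049261.

A ≈ 0.04926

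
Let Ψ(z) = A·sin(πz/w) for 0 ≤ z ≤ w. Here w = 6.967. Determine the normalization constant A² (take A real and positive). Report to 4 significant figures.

Normalization requires ∫|Ψ|² dz = 1, integrated from 0 to w.
Carrying out the integral gives A² · w/2.
Plugging in w = 6.967 yields A = 0.53579.

A^2 ≈ 0.2871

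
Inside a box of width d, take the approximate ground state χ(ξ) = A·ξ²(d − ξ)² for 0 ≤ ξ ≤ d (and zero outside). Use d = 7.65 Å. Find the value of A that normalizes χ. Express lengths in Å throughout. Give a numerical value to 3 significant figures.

Normalization requires ∫|χ|² dξ = 1, integrated from 0 to d.
Expanding the polynomial and integrating term by term, the integral (without the A² prefactor) comes out to d^9/630.
So A² = (d^9/630)^(−1).
With d = 7.65: A² = 0.000007021 and A = 0.002650.

A ≈ 0.00265 Å^(-9/2)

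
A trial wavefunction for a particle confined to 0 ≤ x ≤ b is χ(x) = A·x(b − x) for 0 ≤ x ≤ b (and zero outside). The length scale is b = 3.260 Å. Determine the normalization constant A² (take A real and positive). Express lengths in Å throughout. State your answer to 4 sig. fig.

We need A² ∫|f|² dx = 1, taking the integral from 0 to b.
Carrying out the integral gives A² · b^5/30.
Setting this equal to 1 gives A² = 1/(b^5/30).
Plugging in b = 3.260 yields A = 0.28544.

A^2 ≈ 0.08148 Å^(-5)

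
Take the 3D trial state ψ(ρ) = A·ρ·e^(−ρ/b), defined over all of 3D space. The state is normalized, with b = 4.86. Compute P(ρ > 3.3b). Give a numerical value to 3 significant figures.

P ≈ 0.213

Integrate the radial probability density 4πρ²|ψ|² over ρ > 3.3b.
Normalization gives A² = 1/(3·π·b^5).
Substituting u = ρ/b, A², 4π and the length scale all cancel in the ratio: P = ∫_{3.3}^{∞} u^4·e^(-2·u) du / ∫_{0}^{∞} u^4·e^(-2·u) du.
With ∫ u^4·e^(-2·u) du = -(u^4/2 + u^3 + 3·u^2/2 + 3·u/2 + 3/4)·e^(-2·u) + C, the region integral is ≈ 0.15953 and the full one is 3/4.
The region integral divided by the full integral gives P = 0.2127.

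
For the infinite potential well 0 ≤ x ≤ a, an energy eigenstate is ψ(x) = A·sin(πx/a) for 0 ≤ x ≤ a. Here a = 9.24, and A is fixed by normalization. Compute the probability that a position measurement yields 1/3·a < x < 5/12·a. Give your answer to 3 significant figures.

The probability is P = ∫ |ψ|² dx over [1/3·a, 5/12·a].
Since A² = 1/(a/2), this is the region integral divided by the full normalization integral.
Substituting u = x/a, A² and the length scale cancel in the ratio: P = ∫_{1/3}^{5/12} sin(π·u)^2 du / ∫_{0}^{1} sin(π·u)^2 du.
An antiderivative of sin(π·u)^2 is u/2 - sin(2·π·u)/(4·π); evaluating from 1/3 to 5/12 gives -1/(8·π) + 1/24 + √(3)/(8·π), while the full integral is 1/2.
This works out to P = (-3 + π + 3·√(3))/(12·π).

P ≈ 0.142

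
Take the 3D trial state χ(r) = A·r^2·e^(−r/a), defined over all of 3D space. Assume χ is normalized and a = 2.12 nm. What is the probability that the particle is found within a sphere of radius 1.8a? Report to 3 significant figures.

P ≈ 0.0733

Integrate the radial probability density 4πr²|χ|² over r ≤ 1.8a.
The full normalization integral is A²·[45·π·a^7/2] = 1, fixing A².
In terms of u = r/a (A², 4π and the length scale all cancel between numerator and denominator), P = [∫_{0}^{1.8} u^6·e^(-2·u) du] / [∫_{0}^{∞} u^6·e^(-2·u) du].
Using ∫ u^6·e^(-2·u) du = -(4·u^6 + 12·u^5 + 30·u^4 + 60·u^3 + 90·u^2 + 90·u + 45)·e^(-2·u)/8, the numerator is ≈ 0.41216 and the denominator is 45/8.
This evaluates to P = 0.07327.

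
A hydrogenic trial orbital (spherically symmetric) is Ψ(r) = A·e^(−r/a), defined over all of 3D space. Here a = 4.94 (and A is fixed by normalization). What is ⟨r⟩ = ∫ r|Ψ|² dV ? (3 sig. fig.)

⟨r⟩ ≈ 7.41

The expectation value is the |Ψ|²-weighted average of r: ∫ r|Ψ|² 4πr² dr.
Evaluating both integrals, ⟨r⟩ = 3·a/2.
With a = 4.94, ⟨r⟩ = 7.410.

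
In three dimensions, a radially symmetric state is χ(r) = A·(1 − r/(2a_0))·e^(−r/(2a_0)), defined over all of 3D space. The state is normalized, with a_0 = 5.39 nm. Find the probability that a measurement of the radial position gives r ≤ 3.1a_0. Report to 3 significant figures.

Integrate the radial probability density 4πr²|χ|² over r ≤ 3.1a_0.
The full normalization integral is A²·[8·π·a_0^3] = 1, fixing A².
Let u = r/a_0; then A², 4π and the length scale all cancel, so P = ∫_{0}^{3.1} u^2·(1 - u/2)^2·e^(-u) du ÷ ∫_{0}^{∞} u^2·(1 - u/2)^2·e^(-u) du.
Using ∫ u^2·(1 - u/2)^2·e^(-u) du = -(u^4/4 + u^2 + 2·u + 2)·e^(-u), the numerator is ≈ 0.15758 and the denominator is 2.
This evaluates to P = 0.07879.

P ≈ 0.0788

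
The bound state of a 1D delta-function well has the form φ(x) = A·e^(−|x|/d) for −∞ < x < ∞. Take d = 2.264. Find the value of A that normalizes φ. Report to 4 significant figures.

The normalization condition is ∫|φ|² dx = 1 from −∞ to ∞.
Recall ∫₀^∞ x^m e^(−x/β) dx = m!·β^(m+1), with φ = A·e^(−|x|/d), the integral evaluates to A²·[d].
So A² = (d)^(−1).
Plugging in d = 2.264 yields A = 0.66460.

A ≈ 0.6646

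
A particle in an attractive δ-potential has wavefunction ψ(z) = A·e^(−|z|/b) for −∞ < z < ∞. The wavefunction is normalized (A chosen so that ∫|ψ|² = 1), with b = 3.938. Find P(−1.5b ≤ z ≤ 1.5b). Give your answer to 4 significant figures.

P ≈ 0.9502

The probability is P = ∫ |ψ|² dz over [−1.5b, 1.5b].
The normalization integral ∫|ψ|²dz over the whole domain equals b·A², and A² cancels in the ratio.
Both integrals are even about z = 0, so only the z ≥ 0 halves are needed (the factors of 2 cancel). Substituting u = z/b, A² and the length scale cancel in the ratio: P = ∫_{0}^{1.5} e^(-2·u) du / ∫_{0}^{∞} e^(-2·u) du.
Using ∫ e^(-2·u) du = -e^(-2·u)/2, the numerator is 1/2 - e^(-3)/2 and the denominator is 1/2.
The result is P = 0.95021.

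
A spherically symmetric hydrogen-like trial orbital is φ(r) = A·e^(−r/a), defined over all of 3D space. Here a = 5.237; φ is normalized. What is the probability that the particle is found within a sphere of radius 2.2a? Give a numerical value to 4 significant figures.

P = ∫ |φ|² 4πr² dr over r ≤ 2.2a.
Normalization gives A² = 1/(π·a^3).
In terms of u = r/a (A², 4π and the length scale all cancel between numerator and denominator), P = [∫_{0}^{2.2} u^2·e^(-2·u) du] / [∫_{0}^{∞} u^2·e^(-2·u) du].
With ∫ u^2·e^(-2·u) du = -(2·u^2 + 2·u + 1)·e^(-2·u)/4 + C, the region integral is 1/4 - 377·e^(-22/5)/100 and the full one is 1/4.
Taking the ratio yields P = 0.81486.

P ≈ 0.8149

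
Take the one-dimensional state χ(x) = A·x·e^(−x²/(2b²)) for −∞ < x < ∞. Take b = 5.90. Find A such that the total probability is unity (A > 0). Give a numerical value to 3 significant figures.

The normalization condition is ∫|χ|² dx = 1 from −∞ to ∞.
With ∫_{−∞}^{∞} x^(2m) e^(−αx²) dx = (2m−1)!!·√π / (2^m α^(m+1/2)), ∫|χ|² dx = A²·(√(π)·b^3/2).
So A² = (√(π)·b^3/2)^(−1).
With b = 5.90: A² = 0.005494 and A = 0.07412.

A ≈ 0.0741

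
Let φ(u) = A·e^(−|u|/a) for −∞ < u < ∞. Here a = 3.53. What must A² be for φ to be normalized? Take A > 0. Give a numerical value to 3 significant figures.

A^2 ≈ 0.283

We need A² ∫|f|² du = 1, taking the integral from −∞ to ∞.
∫|φ|² du = A²·(a).
So A² = (a)^(−1).
With a = 3.53: A² = 0.2833 and A = 0.5322.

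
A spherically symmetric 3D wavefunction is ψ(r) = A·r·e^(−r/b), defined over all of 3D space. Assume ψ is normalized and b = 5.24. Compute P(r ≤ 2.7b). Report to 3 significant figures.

With dV = 4πr²dr, the probability is ∫|ψ|² dV over r ≤ 2.7b.
Normalization gives A² = 1/(3·π·b^5).
In terms of u = r/b (A², 4π and the length scale all cancel between numerator and denominator), P = [∫_{0}^{2.7} u^4·e^(-2·u) du] / [∫_{0}^{∞} u^4·e^(-2·u) du].
Using ∫ u^4·e^(-2·u) du = -(u^4/2 + u^3 + 3·u^2/2 + 3·u/2 + 3/4)·e^(-2·u), the numerator is ≈ 0.47002 and the denominator is 3/4.
The region integral divided by the full integral gives P = 0.6267.

P ≈ 0.627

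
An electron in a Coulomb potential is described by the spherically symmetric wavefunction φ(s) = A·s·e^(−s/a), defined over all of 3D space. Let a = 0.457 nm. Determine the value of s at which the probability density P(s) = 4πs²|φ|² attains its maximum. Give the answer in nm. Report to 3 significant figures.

s ≈ 0.914 nm

Set d/ds [P(s) = 4πs²|φ|²] = 0 and solve for s > 0.
Solving yields s = 2·a.
With a = 0.457, the most probable radial distance is 0.9140 nm.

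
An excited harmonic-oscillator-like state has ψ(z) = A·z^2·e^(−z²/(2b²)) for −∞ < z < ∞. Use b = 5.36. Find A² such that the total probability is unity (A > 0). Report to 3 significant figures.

Normalization requires ∫|ψ|² dz = 1, integrated from −∞ to ∞.
Differentiating ∫e^(−αz²) dz = √(π/α) under α to get the higher moments, carrying out the integral gives A² · 3·√(π)·b^5/4.
Plugging in b = 5.36 yields A = 0.01304.

A^2 ≈ 0.000170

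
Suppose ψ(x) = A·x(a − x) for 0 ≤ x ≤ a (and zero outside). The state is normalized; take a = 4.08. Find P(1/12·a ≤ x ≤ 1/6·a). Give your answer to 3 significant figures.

P ≈ 0.0304

The probability is P = ∫ |ψ|² dx over [1/12·a, 1/6·a].
Since A² = 1/(a^5/30), this is the region integral divided by the full normalization integral.
Let u = x/a; then A² and the length scale cancel, so P = ∫_{1/12}^{1/6} u^2·(1 - u)^2 du ÷ ∫_{0}^{1} u^2·(1 - u)^2 du.
An antiderivative of u^2·(1 - u)^2 is u^3·(6·u^2 - 15·u + 10)/30; evaluating from 1/12 to 1/6 gives ≈ 0.0010135, while the full integral is 1/30.
This works out to P = 0.03041.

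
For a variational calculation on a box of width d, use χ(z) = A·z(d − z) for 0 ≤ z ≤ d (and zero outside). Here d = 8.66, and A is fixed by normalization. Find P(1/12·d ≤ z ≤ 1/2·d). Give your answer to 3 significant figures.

|χ|² is the probability density, so P = ∫_{1/12·d}^{1/2·d} |χ|² dz.
The normalization integral ∫|χ|²dz over the whole domain equals d^5/30·A², and A² cancels in the ratio.
In terms of u = z/d (A² and the length scale cancel between numerator and denominator), P = [∫_{1/12}^{1/2} u^2·(1 - u)^2 du] / [∫_{0}^{1} u^2·(1 - u)^2 du].
An antiderivative of u^2·(1 - u)^2 is u^3·(6·u^2 - 15·u + 10)/30; evaluating from 1/12 to 1/2 gives ≈ 0.016497, while the full integral is 1/30.
The result is P = 0.4949.

P ≈ 0.495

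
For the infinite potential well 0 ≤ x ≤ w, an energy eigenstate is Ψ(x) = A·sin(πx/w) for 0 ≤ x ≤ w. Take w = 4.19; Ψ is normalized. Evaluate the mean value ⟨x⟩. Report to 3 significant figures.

By definition ⟨x⟩ = ∫ x |Ψ(x)|² dx.
With ∫₀^w sin²(nπx/w) dx = w/2, since the A² factors cancel between numerator and denominator, ⟨x⟩ = w/2.
With w = 4.19, ⟨x⟩ = 2.095.

⟨x⟩ ≈ 2.10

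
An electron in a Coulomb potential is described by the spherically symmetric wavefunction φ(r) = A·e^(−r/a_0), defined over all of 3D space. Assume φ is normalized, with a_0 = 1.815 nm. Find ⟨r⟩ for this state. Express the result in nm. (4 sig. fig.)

⟨r⟩ ≈ 2.723 nm

By definition ⟨r⟩ = ∫ r |φ(r)|² 4πr² dr.
Recall ∫₀^∞ r^m e^(−r/β) dr = m!·β^(m+1), the ratio of the moment integral to the normalization integral gives ⟨r⟩ = 3·a_0/2.
Putting a_0 = 1.815 gives 2.7225.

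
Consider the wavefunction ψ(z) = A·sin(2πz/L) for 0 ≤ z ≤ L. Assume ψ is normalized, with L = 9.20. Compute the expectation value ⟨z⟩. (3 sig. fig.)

⟨z⟩ ≈ 4.60

By definition ⟨z⟩ = ∫ z |ψ(z)|² dz.
The ratio of the moment integral to the normalization integral gives ⟨z⟩ = L/2.
With L = 9.20, ⟨z⟩ = 4.600.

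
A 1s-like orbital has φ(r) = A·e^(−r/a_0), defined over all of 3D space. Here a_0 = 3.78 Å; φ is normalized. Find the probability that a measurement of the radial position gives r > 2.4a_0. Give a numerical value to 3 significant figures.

P = ∫ |φ|² 4πr² dr over r > 2.4a_0.
Normalization gives A² = 1/(π·a_0^3).
Substituting u = r/a_0, A², 4π and the length scale all cancel in the ratio: P = ∫_{2.4}^{∞} u^2·e^(-2·u) du / ∫_{0}^{∞} u^2·e^(-2·u) du.
An antiderivative of u^2·e^(-2·u) is -(2·u^2 + 2·u + 1)·e^(-2·u)/4; evaluating from 2.4 to ∞ gives 433·e^(-24/5)/100, while the full integral is 1/4.
The region integral divided by the full integral gives P = 0.1425.

P ≈ 0.143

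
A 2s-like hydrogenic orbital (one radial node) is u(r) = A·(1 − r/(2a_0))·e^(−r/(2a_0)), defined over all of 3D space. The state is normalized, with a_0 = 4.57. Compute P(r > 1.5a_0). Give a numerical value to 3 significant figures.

P = ∫ |u|² 4πr² dr over r > 1.5a_0.
The full normalization integral is A²·[8·π·a_0^3] = 1, fixing A².
Let t = r/a_0; then A², 4π and the length scale all cancel, so P = ∫_{1.5}^{∞} t^2·(1 - t/2)^2·e^(-t) dt ÷ ∫_{0}^{∞} t^2·(1 - t/2)^2·e^(-t) dt.
An antiderivative of t^2·(1 - t/2)^2·e^(-t) is -(t^4/4 + t^2 + 2·t + 2)·e^(-t); evaluating from 1.5 to ∞ gives 545·e^(-3/2)/64, while the full integral is 2.
Taking the ratio yields P = 0.9500.

P ≈ 0.950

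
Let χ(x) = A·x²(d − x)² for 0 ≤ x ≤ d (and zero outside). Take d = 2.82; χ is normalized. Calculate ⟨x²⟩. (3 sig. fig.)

⟨x^2⟩ ≈ 2.17

The expectation value is the |χ|²-weighted average of x^2: ∫ x^2|χ|² dx.
Expanding the polynomial and integrating term by term, the ratio of the moment integral to the normalization integral gives ⟨x²⟩ = 3·d^2/11.
Putting d = 2.82 gives 2.169.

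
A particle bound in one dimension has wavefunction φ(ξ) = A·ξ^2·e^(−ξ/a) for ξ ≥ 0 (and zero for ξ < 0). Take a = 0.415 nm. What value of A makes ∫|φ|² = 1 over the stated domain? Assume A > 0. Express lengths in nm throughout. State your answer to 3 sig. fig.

The normalization condition is ∫|φ|² dξ = 1 from 0 to ∞.
Recall ∫₀^∞ ξ^m e^(−ξ/β) dξ = m!·β^(m+1), with φ = A·ξ^2·e^(−ξ/a), the integral evaluates to A²·[3·a^5/4].
Substituting a = 0.415 gives A² = 108.3, so A = 10.41.

A ≈ 10.4 nm^(-5/2)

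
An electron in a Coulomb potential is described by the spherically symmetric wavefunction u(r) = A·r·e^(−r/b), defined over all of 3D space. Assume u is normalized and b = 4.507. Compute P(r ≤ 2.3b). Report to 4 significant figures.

P ≈ 0.4868

With dV = 4πr²dr, the probability is ∫|u|² dV over r ≤ 2.3b.
Normalization gives A² = 1/(3·π·b^5).
In terms of t = r/b (A², 4π and the length scale all cancel between numerator and denominator), P = [∫_{0}^{2.3} t^4·e^(-2·t) dt] / [∫_{0}^{∞} t^4·e^(-2·t) dt].
With ∫ t^4·e^(-2·t) dt = -(t^4/2 + t^3 + 3·t^2/2 + 3·t/2 + 3/4)·e^(-2·t) + C, the region integral is ≈ 0.365074 and the full one is 3/4.
The region integral divided by the full integral gives P = 0.48677.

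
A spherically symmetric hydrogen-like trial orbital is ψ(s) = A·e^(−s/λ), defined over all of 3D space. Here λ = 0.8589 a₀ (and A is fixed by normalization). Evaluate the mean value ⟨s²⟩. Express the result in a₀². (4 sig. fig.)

⟨s^2⟩ ≈ 2.213 a₀^2

⟨s²⟩ = ∫ s^2 |ψ|² 4πs² ds over the full domain.
Recall ∫₀^∞ s^m e^(−s/β) ds = m!·β^(m+1), evaluating both integrals, ⟨s²⟩ = 3·λ^2.
With λ = 0.8589, ⟨s^2⟩ = 2.2131.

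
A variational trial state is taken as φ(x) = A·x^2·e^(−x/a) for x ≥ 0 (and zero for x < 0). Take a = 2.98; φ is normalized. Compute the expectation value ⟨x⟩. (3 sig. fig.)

⟨x⟩ ≈ 7.45

By definition ⟨x⟩ = ∫ x |φ(x)|² dx.
Recall ∫₀^∞ x^m e^(−x/β) dx = m!·β^(m+1), since the A² factors cancel between numerator and denominator, ⟨x⟩ = 5·a/2.
With a = 2.98, ⟨x⟩ = 7.450.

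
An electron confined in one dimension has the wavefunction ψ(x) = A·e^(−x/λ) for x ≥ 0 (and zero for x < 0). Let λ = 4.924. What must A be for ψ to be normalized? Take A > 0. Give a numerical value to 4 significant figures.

The normalization condition is ∫|ψ|² dx = 1 from 0 to ∞.
With ψ = A·e^(−x/λ), the integral evaluates to A²·[λ/2].
So A² = (λ/2)^(−1).
With λ = 4.924: A² = 0.40617 and A = 0.63732.

A ≈ 0.6373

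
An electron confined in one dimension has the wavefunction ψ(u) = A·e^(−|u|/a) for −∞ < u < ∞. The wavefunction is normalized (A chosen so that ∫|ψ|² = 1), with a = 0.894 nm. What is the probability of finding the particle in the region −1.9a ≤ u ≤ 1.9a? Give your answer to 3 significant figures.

The probability is P = ∫ |ψ|² du over [−1.9a, 1.9a].
Since A² = 1/(a), this is the region integral divided by the full normalization integral.
By symmetry take twice the u ≥ 0 contribution in numerator and denominator; the 2's cancel. Substituting t = u/a, A² and the length scale cancel in the ratio: P = ∫_{0}^{1.9} e^(-2·t) dt / ∫_{0}^{∞} e^(-2·t) dt.
Using ∫ e^(-2·t) dt = -e^(-2·t)/2, the numerator is 1/2 - e^(-19/5)/2 and the denominator is 1/2.
Taking the ratio, P = 0.9776.

P ≈ 0.978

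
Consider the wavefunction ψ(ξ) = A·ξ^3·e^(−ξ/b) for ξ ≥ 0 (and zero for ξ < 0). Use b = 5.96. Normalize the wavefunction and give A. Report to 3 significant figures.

A ≈ 0.000816

Require ∫ |ψ|² dξ = 1 over the whole domain.
Using ∫₀^∞ ξⁿ e^(−αξ) dξ = n!/αⁿ⁺¹, with ψ = A·ξ^3·e^(−ξ/b), the integral evaluates to A²·[45·b^7/8].
Setting this equal to 1 gives A² = 1/(45·b^7/8).
With b = 5.96: A² = 6.655E-7 and A = 0.0008158.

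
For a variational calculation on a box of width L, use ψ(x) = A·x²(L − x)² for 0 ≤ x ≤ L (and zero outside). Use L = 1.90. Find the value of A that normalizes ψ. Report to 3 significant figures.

A ≈ 1.40

We need A² ∫|f|² dx = 1, taking the integral from 0 to L.
Expanding the polynomial and integrating term by term, ∫|ψ|² dx = A²·(L^9/630).
Setting this equal to 1 gives A² = 1/(L^9/630).
With L = 1.90: A² = 1.952 and A = 1.397.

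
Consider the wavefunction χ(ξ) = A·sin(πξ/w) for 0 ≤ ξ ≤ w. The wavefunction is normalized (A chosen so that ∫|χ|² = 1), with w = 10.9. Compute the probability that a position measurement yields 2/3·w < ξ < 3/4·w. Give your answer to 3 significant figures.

P = ∫_{2/3·w}^{3/4·w} |χ(ξ)|² dξ.
The normalization integral ∫|χ|²dξ over the whole domain equals w/2·A², and A² cancels in the ratio.
Substituting u = ξ/w, A² and the length scale cancel in the ratio: P = ∫_{2/3}^{3/4} sin(π·u)^2 du / ∫_{0}^{1} sin(π·u)^2 du.
With ∫ sin(π·u)^2 du = u/2 - sin(2·π·u)/(4·π) + C, the region integral is -√(3)/(8·π) + 1/24 + 1/(4·π) and the full one is 1/2.
Evaluating gives P = (-3·√(3) + π + 6)/(12·π).

P ≈ 0.105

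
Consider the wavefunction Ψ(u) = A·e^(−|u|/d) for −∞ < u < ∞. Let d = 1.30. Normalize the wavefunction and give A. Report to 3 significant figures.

The normalization condition is ∫|Ψ|² du = 1 from −∞ to ∞.
With ∫₀^∞ u^0 e^(−αu) du = 0!/α^1, ∫|Ψ|² du = A²·(d).
With d = 1.30: A² = 0.7692 and A = 0.8771.

A ≈ 0.877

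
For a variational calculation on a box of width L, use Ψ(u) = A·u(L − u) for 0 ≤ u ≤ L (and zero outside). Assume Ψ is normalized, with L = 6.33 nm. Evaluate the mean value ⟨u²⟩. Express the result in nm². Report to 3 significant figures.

By definition ⟨u²⟩ = ∫ u^2 |Ψ(u)|² du.
Since the A² factors cancel between numerator and denominator, ⟨u²⟩ = 2·L^2/7.
Putting L = 6.33 gives 11.45.

⟨u^2⟩ ≈ 11.4 nm^2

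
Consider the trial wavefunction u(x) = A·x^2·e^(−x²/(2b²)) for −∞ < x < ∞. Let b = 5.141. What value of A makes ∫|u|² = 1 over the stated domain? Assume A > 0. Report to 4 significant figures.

Normalization requires ∫|u|² dx = 1, integrated from −∞ to ∞.
Differentiating ∫e^(−αx²) dx = √(π/α) under α to get the higher moments, carrying out the integral gives A² · 3·√(π)·b^5/4.
Substituting b = 5.141 gives A² = 0.00020947, so A = 0.014473.

A ≈ 0.01447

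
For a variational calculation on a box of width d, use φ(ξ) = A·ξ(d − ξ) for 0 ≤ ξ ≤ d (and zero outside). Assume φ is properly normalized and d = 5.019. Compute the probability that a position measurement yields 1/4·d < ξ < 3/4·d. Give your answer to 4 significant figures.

The probability is P = ∫ |φ|² dξ over [1/4·d, 3/4·d].
With A² fixed by ∫|φ|² = 1, i.e. A² = (d^5/30)^(−1), substitute and integrate.
In terms of u = ξ/d (A² and the length scale cancel between numerator and denominator), P = [∫_{1/4}^{3/4} u^2·(1 - u)^2 du] / [∫_{0}^{1} u^2·(1 - u)^2 du].
Using ∫ u^2·(1 - u)^2 du = u^3·(6·u^2 - 15·u + 10)/30, the numerator is 203/7680 and the denominator is 1/30.
Taking the ratio, P = 203/256.

P ≈ 0.7930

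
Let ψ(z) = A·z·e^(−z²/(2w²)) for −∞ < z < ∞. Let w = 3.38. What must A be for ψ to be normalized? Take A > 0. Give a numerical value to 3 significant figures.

A ≈ 0.171

We need A² ∫|f|² dz = 1, taking the integral from −∞ to ∞.
Carrying out the integral gives A² · √(π)·w^3/2.
Hence A² = 1/[√(π)·w^3/2].
Substituting w = 3.38 gives A² = 0.02922, so A = 0.1709.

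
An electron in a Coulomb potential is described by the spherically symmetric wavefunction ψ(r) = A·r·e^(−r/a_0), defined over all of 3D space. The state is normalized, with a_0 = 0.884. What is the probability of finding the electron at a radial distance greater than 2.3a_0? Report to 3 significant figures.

With dV = 4πr²dr, the probability is ∫|ψ|² dV over r > 2.3a_0.
Normalization gives A² = 1/(3·π·a_0^5).
Let u = r/a_0; then A², 4π and the length scale all cancel, so P = ∫_{2.3}^{∞} u^4·e^(-2·u) du ÷ ∫_{0}^{∞} u^4·e^(-2·u) du.
With ∫ u^4·e^(-2·u) du = -(u^4/2 + u^3 + 3·u^2/2 + 3·u/2 + 3/4)·e^(-2·u) + C, the region integral is ≈ 0.38493 and the full one is 3/4.
This evaluates to P = 0.5132.

P ≈ 0.513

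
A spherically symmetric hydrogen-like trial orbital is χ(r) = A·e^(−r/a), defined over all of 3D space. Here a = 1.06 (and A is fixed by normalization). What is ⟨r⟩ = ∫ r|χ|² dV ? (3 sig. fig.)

⟨r⟩ ≈ 1.59

The expectation value is the |χ|²-weighted average of r: ∫ r|χ|² 4πr² dr.
Using ∫₀^∞ rⁿ e^(−αr) dr = n!/αⁿ⁺¹, the ratio of the moment integral to the normalization integral gives ⟨r⟩ = 3·a/2.
Putting a = 1.06 gives 1.590.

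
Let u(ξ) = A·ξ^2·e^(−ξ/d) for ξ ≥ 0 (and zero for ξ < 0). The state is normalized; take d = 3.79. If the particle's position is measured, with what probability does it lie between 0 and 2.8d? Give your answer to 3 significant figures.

P ≈ 0.658

The probability is P = ∫ |u|² dξ over [0, 2.8d].
With A² fixed by ∫|u|² = 1, i.e. A² = (3·d^5/4)^(−1), substitute and integrate.
Let t = ξ/d; then A² and the length scale cancel, so P = ∫_{0}^{2.8} t^4·e^(-2·t) dt ÷ ∫_{0}^{∞} t^4·e^(-2·t) dt.
Using ∫ t^4·e^(-2·t) dt = -(t^4/2 + t^3 + 3·t^2/2 + 3·t/2 + 3/4)·e^(-2·t), the numerator is ≈ 0.49339 and the denominator is 3/4.
Evaluating gives P = 0.6578.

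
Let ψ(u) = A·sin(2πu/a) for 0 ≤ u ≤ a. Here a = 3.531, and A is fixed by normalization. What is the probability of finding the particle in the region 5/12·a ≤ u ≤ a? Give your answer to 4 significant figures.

P ≈ 0.5144

The probability is P = ∫ |ψ|² du over [5/12·a, a].
The normalization integral ∫|ψ|²du over the whole domain equals a/2·A², and A² cancels in the ratio.
In terms of t = u/a (A² and the length scale cancel between numerator and denominator), P = [∫_{5/12}^{1} sin(2·π·t)^2 dt] / [∫_{0}^{1} sin(2·π·t)^2 dt].
With ∫ sin(2·π·t)^2 dt = t/2 - sin(4·π·t)/(8·π) + C, the region integral is -√(3)/(16·π) + 7/24 and the full one is 1/2.
Taking the ratio, P = -√(3)/(8·π) + 7/12.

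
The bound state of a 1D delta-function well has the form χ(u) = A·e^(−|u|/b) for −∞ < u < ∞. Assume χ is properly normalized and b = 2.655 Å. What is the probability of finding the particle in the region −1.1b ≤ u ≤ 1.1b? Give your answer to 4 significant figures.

|χ|² is the probability density, so P = ∫_{−1.1b}^{1.1b} |χ|² du.
With A² fixed by ∫|χ|² = 1, i.e. A² = (b)^(−1), substitute and integrate.
By symmetry take twice the u ≥ 0 contribution in numerator and denominator; the 2's cancel. Substituting t = u/b, A² and the length scale cancel in the ratio: P = ∫_{0}^{1.1} e^(-2·t) dt / ∫_{0}^{∞} e^(-2·t) dt.
An antiderivative of e^(-2·t) is -e^(-2·t)/2; evaluating from 0 to 1.1 gives 1/2 - e^(-11/5)/2, while the full integral is 1/2.
The result is P = 0.88920.

P ≈ 0.8892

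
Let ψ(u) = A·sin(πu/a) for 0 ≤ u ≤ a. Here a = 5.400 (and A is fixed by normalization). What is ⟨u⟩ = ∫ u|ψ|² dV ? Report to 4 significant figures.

⟨u⟩ = ∫ u |ψ|² du over the full domain.
With ∫₀^a sin²(nπu/a) du = a/2, evaluating both integrals, ⟨u⟩ = a/2.
Putting a = 5.400 gives 2.7000.

⟨u⟩ ≈ 2.700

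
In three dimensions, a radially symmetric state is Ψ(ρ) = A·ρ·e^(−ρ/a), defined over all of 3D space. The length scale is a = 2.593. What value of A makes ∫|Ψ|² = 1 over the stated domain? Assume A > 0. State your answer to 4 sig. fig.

We need A² ∫|f|² 4πρ² dρ = 1, taking the integral from 0 to ∞.
The integral (without the A² prefactor) comes out to 3·π·a^5.
Hence A² = 1/[3·π·a^5].
With a = 2.593: A² = 0.00090514 and A = 0.030086.

A ≈ 0.03009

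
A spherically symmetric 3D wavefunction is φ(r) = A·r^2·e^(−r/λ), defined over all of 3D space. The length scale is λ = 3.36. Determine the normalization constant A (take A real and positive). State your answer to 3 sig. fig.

A ≈ 0.00171

Require ∫ |φ|² 4πr² dr = 1 over the whole domain.
With ∫₀^∞ r^6 e^(−αr) dr = 6!/α^7, with φ = A·r^2·e^(−r/λ), the integral evaluates to A²·[45·π·λ^7/2].
Plugging in λ = 3.36 yields A = 0.001711.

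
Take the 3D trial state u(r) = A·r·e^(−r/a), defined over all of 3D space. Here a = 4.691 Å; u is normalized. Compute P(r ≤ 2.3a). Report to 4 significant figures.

P ≈ 0.4868

Integrate the radial probability density 4πr²|u|² over r ≤ 2.3a.
Normalization gives A² = 1/(3·π·a^5).
Substituting t = r/a, A², 4π and the length scale all cancel in the ratio: P = ∫_{0}^{2.3} t^4·e^(-2·t) dt / ∫_{0}^{∞} t^4·e^(-2·t) dt.
Using ∫ t^4·e^(-2·t) dt = -(t^4/2 + t^3 + 3·t^2/2 + 3·t/2 + 3/4)·e^(-2·t), the numerator is ≈ 0.365074 and the denominator is 3/4.
This evaluates to P = 0.48677.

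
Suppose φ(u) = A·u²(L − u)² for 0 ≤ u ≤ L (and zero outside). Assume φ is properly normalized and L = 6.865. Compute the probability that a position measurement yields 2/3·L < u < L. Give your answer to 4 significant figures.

|φ|² is the probability density, so P = ∫_{2/3·L}^{L} |φ|² du.
With A² fixed by ∫|φ|² = 1, i.e. A² = (L^9/630)^(−1), substitute and integrate.
In terms of t = u/L (A² and the length scale cancel between numerator and denominator), P = [∫_{2/3}^{1} t^4·(1 - t)^4 dt] / [∫_{0}^{1} t^4·(1 - t)^4 dt].
With ∫ t^4·(1 - t)^4 dt = t^5·(70·t^4 - 315·t^3 + 540·t^2 - 420·t + 126)/630 + C, the region integral is ≈ 0.000229914 and the full one is 1/630.
This works out to P = 0.14485.

P ≈ 0.1448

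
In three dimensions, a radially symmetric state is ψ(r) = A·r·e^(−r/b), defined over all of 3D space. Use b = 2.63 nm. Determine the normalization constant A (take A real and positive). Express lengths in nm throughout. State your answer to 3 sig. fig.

A ≈ 0.0290 nm^(-5/2)

The normalization condition is ∫|ψ|² 4πr² dr = 1 from 0 to ∞.
With ψ = A·r·e^(−r/b), the integral evaluates to A²·[3·π·b^5].
Substituting b = 2.63 gives A² = 0.0008432, so A = 0.02904.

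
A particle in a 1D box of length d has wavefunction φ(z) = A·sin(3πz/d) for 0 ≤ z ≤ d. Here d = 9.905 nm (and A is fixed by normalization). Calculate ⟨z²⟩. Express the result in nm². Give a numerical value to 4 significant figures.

⟨z^2⟩ ≈ 32.15 nm^2

⟨z²⟩ = ∫ z^2 |φ|² dz over the full domain.
The ratio of the moment integral to the normalization integral gives ⟨z²⟩ = -d^2/(18·π^2) + d^2/3.
With d = 9.905, ⟨z^2⟩ = 32.151.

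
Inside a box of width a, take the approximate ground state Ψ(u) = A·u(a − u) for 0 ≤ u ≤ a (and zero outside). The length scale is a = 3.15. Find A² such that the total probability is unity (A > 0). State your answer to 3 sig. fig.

We need A² ∫|f|² du = 1, taking the integral from 0 to a.
The integral (without the A² prefactor) comes out to a^5/30.
Hence A² = 1/[a^5/30].
Substituting a = 3.15 gives A² = 0.09673, so A = 0.3110.

A^2 ≈ 0.0967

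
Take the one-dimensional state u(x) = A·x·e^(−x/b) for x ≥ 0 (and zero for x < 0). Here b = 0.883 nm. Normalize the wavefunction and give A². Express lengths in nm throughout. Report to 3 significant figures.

A^2 ≈ 5.81 nm^(-3)

The normalization condition is ∫|u|² dx = 1 from 0 to ∞.
∫|u|² dx = A²·(b^3/4).
So A² = (b^3/4)^(−1).
Substituting b = 0.883 gives A² = 5.810, so A = 2.410.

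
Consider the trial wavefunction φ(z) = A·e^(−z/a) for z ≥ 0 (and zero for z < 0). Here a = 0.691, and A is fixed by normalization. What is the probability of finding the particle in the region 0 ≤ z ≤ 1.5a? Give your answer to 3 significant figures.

P ≈ 0.950

|φ|² is the probability density, so P = ∫_{0}^{1.5a} |φ|² dz.
With A² fixed by ∫|φ|² = 1, i.e. A² = (a/2)^(−1), substitute and integrate.
Substituting u = z/a, A² and the length scale cancel in the ratio: P = ∫_{0}^{1.5} e^(-2·u) du / ∫_{0}^{∞} e^(-2·u) du.
With ∫ e^(-2·u) du = -e^(-2·u)/2 + C, the region integral is 1/2 - e^(-3)/2 and the full one is 1/2.
Evaluating gives P = 0.9502.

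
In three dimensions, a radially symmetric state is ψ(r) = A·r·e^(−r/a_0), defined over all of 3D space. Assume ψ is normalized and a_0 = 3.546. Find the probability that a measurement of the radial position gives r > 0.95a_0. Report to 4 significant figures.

P ≈ 0.9559

With dV = 4πr²dr, the probability is ∫|ψ|² dV over r > 0.95a_0.
A² is fixed by ∫₀^∞ 4πr²|ψ|² dr = 1, i.e. A² = (3·π·a_0^5)^(−1).
Let u = r/a_0; then A², 4π and the length scale all cancel, so P = ∫_{0.95}^{∞} u^4·e^(-2·u) du ÷ ∫_{0}^{∞} u^4·e^(-2·u) du.
With ∫ u^4·e^(-2·u) du = -(u^4/2 + u^3 + 3·u^2/2 + 3·u/2 + 3/4)·e^(-2·u) + C, the region integral is ≈ 0.716939 and the full one is 3/4.
This evaluates to P = 0.95592.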